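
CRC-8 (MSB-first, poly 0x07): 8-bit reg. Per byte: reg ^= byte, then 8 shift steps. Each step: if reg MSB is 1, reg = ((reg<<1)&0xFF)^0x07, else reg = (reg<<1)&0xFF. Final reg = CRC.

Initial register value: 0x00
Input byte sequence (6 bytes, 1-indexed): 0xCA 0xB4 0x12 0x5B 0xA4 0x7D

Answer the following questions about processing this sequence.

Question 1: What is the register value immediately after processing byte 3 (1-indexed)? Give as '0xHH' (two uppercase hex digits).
After byte 1 (0xCA): reg=0x78
After byte 2 (0xB4): reg=0x6A
After byte 3 (0x12): reg=0x6F

Answer: 0x6F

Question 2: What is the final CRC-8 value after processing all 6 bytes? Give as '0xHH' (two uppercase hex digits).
After byte 1 (0xCA): reg=0x78
After byte 2 (0xB4): reg=0x6A
After byte 3 (0x12): reg=0x6F
After byte 4 (0x5B): reg=0x8C
After byte 5 (0xA4): reg=0xD8
After byte 6 (0x7D): reg=0x72

Answer: 0x72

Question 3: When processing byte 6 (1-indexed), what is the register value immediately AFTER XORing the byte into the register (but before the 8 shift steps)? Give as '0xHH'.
Answer: 0xA5

Derivation:
Register before byte 6: 0xD8
Byte 6: 0x7D
0xD8 XOR 0x7D = 0xA5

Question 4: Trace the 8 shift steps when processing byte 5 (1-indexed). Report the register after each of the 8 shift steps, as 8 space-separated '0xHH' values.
After byte 1 (0xCA): reg=0x78
After byte 2 (0xB4): reg=0x6A
After byte 3 (0x12): reg=0x6F
After byte 4 (0x5B): reg=0x8C
Register before byte 5: 0x8C
After XOR with byte 0xA4: 0x28

Answer: 0x50 0xA0 0x47 0x8E 0x1B 0x36 0x6C 0xD8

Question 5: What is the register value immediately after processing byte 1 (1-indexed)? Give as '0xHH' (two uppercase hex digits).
Answer: 0x78

Derivation:
After byte 1 (0xCA): reg=0x78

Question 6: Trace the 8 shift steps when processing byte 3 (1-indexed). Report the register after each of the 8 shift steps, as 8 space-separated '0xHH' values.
After byte 1 (0xCA): reg=0x78
After byte 2 (0xB4): reg=0x6A
Register before byte 3: 0x6A
After XOR with byte 0x12: 0x78

Answer: 0xF0 0xE7 0xC9 0x95 0x2D 0x5A 0xB4 0x6F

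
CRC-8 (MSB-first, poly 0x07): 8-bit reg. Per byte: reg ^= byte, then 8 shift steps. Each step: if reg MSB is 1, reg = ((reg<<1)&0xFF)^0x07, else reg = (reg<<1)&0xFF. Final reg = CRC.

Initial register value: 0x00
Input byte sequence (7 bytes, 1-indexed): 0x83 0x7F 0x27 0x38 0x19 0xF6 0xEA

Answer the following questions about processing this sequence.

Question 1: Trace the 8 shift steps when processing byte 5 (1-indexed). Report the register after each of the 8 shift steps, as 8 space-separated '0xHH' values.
After byte 1 (0x83): reg=0x80
After byte 2 (0x7F): reg=0xF3
After byte 3 (0x27): reg=0x22
After byte 4 (0x38): reg=0x46
Register before byte 5: 0x46
After XOR with byte 0x19: 0x5F

Answer: 0xBE 0x7B 0xF6 0xEB 0xD1 0xA5 0x4D 0x9A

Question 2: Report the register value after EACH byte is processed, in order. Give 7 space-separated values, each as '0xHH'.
0x80 0xF3 0x22 0x46 0x9A 0x03 0x91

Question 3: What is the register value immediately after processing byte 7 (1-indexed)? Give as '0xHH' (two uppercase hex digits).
After byte 1 (0x83): reg=0x80
After byte 2 (0x7F): reg=0xF3
After byte 3 (0x27): reg=0x22
After byte 4 (0x38): reg=0x46
After byte 5 (0x19): reg=0x9A
After byte 6 (0xF6): reg=0x03
After byte 7 (0xEA): reg=0x91

Answer: 0x91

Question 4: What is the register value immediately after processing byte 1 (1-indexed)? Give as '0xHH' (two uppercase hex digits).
Answer: 0x80

Derivation:
After byte 1 (0x83): reg=0x80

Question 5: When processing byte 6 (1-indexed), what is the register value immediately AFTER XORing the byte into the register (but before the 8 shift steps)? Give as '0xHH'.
Register before byte 6: 0x9A
Byte 6: 0xF6
0x9A XOR 0xF6 = 0x6C

Answer: 0x6C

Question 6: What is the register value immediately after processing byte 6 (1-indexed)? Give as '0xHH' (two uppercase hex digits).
After byte 1 (0x83): reg=0x80
After byte 2 (0x7F): reg=0xF3
After byte 3 (0x27): reg=0x22
After byte 4 (0x38): reg=0x46
After byte 5 (0x19): reg=0x9A
After byte 6 (0xF6): reg=0x03

Answer: 0x03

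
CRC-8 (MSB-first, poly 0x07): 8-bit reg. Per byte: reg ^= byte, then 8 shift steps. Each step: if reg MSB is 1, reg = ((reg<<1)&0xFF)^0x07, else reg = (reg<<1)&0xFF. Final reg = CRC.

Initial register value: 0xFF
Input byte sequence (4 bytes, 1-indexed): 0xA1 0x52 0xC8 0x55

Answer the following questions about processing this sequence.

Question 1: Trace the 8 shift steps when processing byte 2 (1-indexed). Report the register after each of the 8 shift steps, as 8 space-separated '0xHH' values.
Answer: 0x99 0x35 0x6A 0xD4 0xAF 0x59 0xB2 0x63

Derivation:
After byte 1 (0xA1): reg=0x9D
Register before byte 2: 0x9D
After XOR with byte 0x52: 0xCF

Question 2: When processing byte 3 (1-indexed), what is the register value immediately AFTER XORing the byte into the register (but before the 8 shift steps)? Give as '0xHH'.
Register before byte 3: 0x63
Byte 3: 0xC8
0x63 XOR 0xC8 = 0xAB

Answer: 0xAB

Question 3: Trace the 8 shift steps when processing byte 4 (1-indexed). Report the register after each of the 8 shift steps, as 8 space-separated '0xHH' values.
Answer: 0x1A 0x34 0x68 0xD0 0xA7 0x49 0x92 0x23

Derivation:
After byte 1 (0xA1): reg=0x9D
After byte 2 (0x52): reg=0x63
After byte 3 (0xC8): reg=0x58
Register before byte 4: 0x58
After XOR with byte 0x55: 0x0D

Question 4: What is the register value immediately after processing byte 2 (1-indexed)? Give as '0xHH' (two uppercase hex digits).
Answer: 0x63

Derivation:
After byte 1 (0xA1): reg=0x9D
After byte 2 (0x52): reg=0x63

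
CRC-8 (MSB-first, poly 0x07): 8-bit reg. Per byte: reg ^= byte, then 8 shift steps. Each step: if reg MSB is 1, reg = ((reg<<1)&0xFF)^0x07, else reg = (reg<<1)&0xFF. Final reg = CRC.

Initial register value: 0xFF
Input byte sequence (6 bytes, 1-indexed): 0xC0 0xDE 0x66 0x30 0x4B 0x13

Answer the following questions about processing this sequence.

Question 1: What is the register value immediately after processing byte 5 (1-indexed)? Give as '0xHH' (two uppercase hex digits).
After byte 1 (0xC0): reg=0xBD
After byte 2 (0xDE): reg=0x2E
After byte 3 (0x66): reg=0xFF
After byte 4 (0x30): reg=0x63
After byte 5 (0x4B): reg=0xD8

Answer: 0xD8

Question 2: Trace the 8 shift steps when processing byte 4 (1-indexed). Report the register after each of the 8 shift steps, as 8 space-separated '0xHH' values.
After byte 1 (0xC0): reg=0xBD
After byte 2 (0xDE): reg=0x2E
After byte 3 (0x66): reg=0xFF
Register before byte 4: 0xFF
After XOR with byte 0x30: 0xCF

Answer: 0x99 0x35 0x6A 0xD4 0xAF 0x59 0xB2 0x63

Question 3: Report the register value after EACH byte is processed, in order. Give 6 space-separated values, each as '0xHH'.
0xBD 0x2E 0xFF 0x63 0xD8 0x7F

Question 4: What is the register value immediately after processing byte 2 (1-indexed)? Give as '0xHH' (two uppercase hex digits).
Answer: 0x2E

Derivation:
After byte 1 (0xC0): reg=0xBD
After byte 2 (0xDE): reg=0x2E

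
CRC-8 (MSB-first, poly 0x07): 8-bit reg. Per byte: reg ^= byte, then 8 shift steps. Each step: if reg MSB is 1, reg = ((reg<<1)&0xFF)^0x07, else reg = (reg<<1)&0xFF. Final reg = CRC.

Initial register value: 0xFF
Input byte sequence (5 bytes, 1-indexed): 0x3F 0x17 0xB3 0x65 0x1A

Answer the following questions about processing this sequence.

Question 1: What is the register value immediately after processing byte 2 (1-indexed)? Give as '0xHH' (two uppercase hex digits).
After byte 1 (0x3F): reg=0x4E
After byte 2 (0x17): reg=0x88

Answer: 0x88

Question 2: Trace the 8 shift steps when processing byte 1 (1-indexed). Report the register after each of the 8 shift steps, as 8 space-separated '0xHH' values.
Register before byte 1: 0xFF
After XOR with byte 0x3F: 0xC0

Answer: 0x87 0x09 0x12 0x24 0x48 0x90 0x27 0x4E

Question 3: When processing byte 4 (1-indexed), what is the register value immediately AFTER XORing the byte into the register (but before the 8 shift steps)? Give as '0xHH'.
Register before byte 4: 0xA1
Byte 4: 0x65
0xA1 XOR 0x65 = 0xC4

Answer: 0xC4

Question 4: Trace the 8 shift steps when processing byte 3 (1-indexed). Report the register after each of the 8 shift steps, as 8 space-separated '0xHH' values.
After byte 1 (0x3F): reg=0x4E
After byte 2 (0x17): reg=0x88
Register before byte 3: 0x88
After XOR with byte 0xB3: 0x3B

Answer: 0x76 0xEC 0xDF 0xB9 0x75 0xEA 0xD3 0xA1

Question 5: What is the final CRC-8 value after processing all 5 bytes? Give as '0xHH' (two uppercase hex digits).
Answer: 0xFF

Derivation:
After byte 1 (0x3F): reg=0x4E
After byte 2 (0x17): reg=0x88
After byte 3 (0xB3): reg=0xA1
After byte 4 (0x65): reg=0x52
After byte 5 (0x1A): reg=0xFF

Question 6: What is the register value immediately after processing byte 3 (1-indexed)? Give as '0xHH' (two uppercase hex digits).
After byte 1 (0x3F): reg=0x4E
After byte 2 (0x17): reg=0x88
After byte 3 (0xB3): reg=0xA1

Answer: 0xA1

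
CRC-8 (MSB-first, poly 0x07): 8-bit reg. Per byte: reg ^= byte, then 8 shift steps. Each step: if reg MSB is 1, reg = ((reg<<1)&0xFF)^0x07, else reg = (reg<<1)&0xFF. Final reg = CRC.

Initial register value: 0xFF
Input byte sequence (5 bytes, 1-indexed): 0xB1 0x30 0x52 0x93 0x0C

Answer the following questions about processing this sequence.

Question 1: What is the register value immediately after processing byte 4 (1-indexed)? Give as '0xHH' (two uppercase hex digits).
After byte 1 (0xB1): reg=0xED
After byte 2 (0x30): reg=0x1D
After byte 3 (0x52): reg=0xEA
After byte 4 (0x93): reg=0x68

Answer: 0x68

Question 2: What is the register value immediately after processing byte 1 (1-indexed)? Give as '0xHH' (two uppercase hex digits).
After byte 1 (0xB1): reg=0xED

Answer: 0xED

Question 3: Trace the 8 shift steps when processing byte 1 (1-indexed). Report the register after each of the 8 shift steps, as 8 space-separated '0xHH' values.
Register before byte 1: 0xFF
After XOR with byte 0xB1: 0x4E

Answer: 0x9C 0x3F 0x7E 0xFC 0xFF 0xF9 0xF5 0xED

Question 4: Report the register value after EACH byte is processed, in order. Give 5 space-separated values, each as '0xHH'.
0xED 0x1D 0xEA 0x68 0x3B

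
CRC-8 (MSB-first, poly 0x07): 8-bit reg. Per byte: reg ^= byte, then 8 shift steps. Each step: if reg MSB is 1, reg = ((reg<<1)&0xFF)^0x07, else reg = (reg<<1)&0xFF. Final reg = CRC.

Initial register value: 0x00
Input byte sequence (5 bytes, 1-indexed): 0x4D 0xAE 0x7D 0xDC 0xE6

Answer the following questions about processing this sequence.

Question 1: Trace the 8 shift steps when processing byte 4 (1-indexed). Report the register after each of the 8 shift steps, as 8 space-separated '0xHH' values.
Answer: 0xE2 0xC3 0x81 0x05 0x0A 0x14 0x28 0x50

Derivation:
After byte 1 (0x4D): reg=0xE4
After byte 2 (0xAE): reg=0xF1
After byte 3 (0x7D): reg=0xAD
Register before byte 4: 0xAD
After XOR with byte 0xDC: 0x71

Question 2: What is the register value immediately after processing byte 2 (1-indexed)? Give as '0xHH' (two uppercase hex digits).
After byte 1 (0x4D): reg=0xE4
After byte 2 (0xAE): reg=0xF1

Answer: 0xF1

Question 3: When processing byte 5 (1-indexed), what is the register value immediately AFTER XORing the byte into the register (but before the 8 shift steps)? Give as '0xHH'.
Register before byte 5: 0x50
Byte 5: 0xE6
0x50 XOR 0xE6 = 0xB6

Answer: 0xB6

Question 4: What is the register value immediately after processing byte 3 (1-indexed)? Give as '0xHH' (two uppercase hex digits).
Answer: 0xAD

Derivation:
After byte 1 (0x4D): reg=0xE4
After byte 2 (0xAE): reg=0xF1
After byte 3 (0x7D): reg=0xAD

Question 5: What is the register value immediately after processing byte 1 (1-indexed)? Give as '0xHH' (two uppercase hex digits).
Answer: 0xE4

Derivation:
After byte 1 (0x4D): reg=0xE4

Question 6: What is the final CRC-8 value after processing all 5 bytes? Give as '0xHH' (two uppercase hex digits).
After byte 1 (0x4D): reg=0xE4
After byte 2 (0xAE): reg=0xF1
After byte 3 (0x7D): reg=0xAD
After byte 4 (0xDC): reg=0x50
After byte 5 (0xE6): reg=0x0B

Answer: 0x0B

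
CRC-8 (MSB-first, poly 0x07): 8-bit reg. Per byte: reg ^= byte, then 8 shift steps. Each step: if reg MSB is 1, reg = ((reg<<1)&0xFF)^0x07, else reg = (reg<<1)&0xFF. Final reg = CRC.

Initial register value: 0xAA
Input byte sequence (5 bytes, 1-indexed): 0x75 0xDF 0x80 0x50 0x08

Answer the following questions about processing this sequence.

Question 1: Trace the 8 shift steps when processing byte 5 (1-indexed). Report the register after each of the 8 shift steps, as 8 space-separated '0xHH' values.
Answer: 0xFC 0xFF 0xF9 0xF5 0xED 0xDD 0xBD 0x7D

Derivation:
After byte 1 (0x75): reg=0x13
After byte 2 (0xDF): reg=0x6A
After byte 3 (0x80): reg=0x98
After byte 4 (0x50): reg=0x76
Register before byte 5: 0x76
After XOR with byte 0x08: 0x7E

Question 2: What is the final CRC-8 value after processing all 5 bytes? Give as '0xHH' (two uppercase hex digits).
Answer: 0x7D

Derivation:
After byte 1 (0x75): reg=0x13
After byte 2 (0xDF): reg=0x6A
After byte 3 (0x80): reg=0x98
After byte 4 (0x50): reg=0x76
After byte 5 (0x08): reg=0x7D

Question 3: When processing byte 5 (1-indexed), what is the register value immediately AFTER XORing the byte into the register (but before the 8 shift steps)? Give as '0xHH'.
Register before byte 5: 0x76
Byte 5: 0x08
0x76 XOR 0x08 = 0x7E

Answer: 0x7E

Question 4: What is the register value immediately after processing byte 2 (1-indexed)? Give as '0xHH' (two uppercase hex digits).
Answer: 0x6A

Derivation:
After byte 1 (0x75): reg=0x13
After byte 2 (0xDF): reg=0x6A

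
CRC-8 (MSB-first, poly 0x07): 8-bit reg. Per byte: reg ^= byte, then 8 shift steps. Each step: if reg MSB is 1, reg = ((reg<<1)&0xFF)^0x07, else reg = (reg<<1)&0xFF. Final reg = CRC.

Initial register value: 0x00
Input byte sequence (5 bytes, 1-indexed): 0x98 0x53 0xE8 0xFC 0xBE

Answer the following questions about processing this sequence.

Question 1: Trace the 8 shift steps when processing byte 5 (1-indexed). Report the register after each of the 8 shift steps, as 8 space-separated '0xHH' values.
Answer: 0xA7 0x49 0x92 0x23 0x46 0x8C 0x1F 0x3E

Derivation:
After byte 1 (0x98): reg=0xC1
After byte 2 (0x53): reg=0xF7
After byte 3 (0xE8): reg=0x5D
After byte 4 (0xFC): reg=0x6E
Register before byte 5: 0x6E
After XOR with byte 0xBE: 0xD0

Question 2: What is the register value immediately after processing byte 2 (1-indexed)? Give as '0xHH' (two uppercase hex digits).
Answer: 0xF7

Derivation:
After byte 1 (0x98): reg=0xC1
After byte 2 (0x53): reg=0xF7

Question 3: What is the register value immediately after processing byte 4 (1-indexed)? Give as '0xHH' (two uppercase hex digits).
After byte 1 (0x98): reg=0xC1
After byte 2 (0x53): reg=0xF7
After byte 3 (0xE8): reg=0x5D
After byte 4 (0xFC): reg=0x6E

Answer: 0x6E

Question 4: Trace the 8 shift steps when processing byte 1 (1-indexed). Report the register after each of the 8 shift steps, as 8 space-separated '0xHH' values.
Register before byte 1: 0x00
After XOR with byte 0x98: 0x98

Answer: 0x37 0x6E 0xDC 0xBF 0x79 0xF2 0xE3 0xC1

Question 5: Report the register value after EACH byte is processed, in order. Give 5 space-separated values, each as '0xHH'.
0xC1 0xF7 0x5D 0x6E 0x3E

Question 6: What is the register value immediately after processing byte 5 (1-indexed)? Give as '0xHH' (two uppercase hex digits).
After byte 1 (0x98): reg=0xC1
After byte 2 (0x53): reg=0xF7
After byte 3 (0xE8): reg=0x5D
After byte 4 (0xFC): reg=0x6E
After byte 5 (0xBE): reg=0x3E

Answer: 0x3E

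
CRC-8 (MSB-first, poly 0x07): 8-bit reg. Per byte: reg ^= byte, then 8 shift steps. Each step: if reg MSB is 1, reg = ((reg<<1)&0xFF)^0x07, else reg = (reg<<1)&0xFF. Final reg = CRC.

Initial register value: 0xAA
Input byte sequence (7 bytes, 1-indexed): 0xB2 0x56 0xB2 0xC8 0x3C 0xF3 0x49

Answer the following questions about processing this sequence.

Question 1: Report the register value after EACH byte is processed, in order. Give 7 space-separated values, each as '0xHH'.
0x48 0x5A 0x96 0x9D 0x6E 0xDA 0xF0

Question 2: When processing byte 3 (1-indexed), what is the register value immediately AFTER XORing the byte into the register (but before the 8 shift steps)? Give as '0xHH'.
Answer: 0xE8

Derivation:
Register before byte 3: 0x5A
Byte 3: 0xB2
0x5A XOR 0xB2 = 0xE8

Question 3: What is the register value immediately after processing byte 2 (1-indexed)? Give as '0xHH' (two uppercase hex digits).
After byte 1 (0xB2): reg=0x48
After byte 2 (0x56): reg=0x5A

Answer: 0x5A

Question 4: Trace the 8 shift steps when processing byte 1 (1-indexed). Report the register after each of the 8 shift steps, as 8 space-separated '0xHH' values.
Register before byte 1: 0xAA
After XOR with byte 0xB2: 0x18

Answer: 0x30 0x60 0xC0 0x87 0x09 0x12 0x24 0x48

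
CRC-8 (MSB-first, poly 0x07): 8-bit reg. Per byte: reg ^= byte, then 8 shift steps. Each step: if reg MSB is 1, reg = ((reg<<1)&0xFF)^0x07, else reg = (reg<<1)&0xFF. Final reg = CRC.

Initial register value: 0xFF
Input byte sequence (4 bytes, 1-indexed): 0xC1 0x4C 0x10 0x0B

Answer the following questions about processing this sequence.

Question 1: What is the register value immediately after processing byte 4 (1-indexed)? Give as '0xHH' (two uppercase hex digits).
After byte 1 (0xC1): reg=0xBA
After byte 2 (0x4C): reg=0xCC
After byte 3 (0x10): reg=0x1A
After byte 4 (0x0B): reg=0x77

Answer: 0x77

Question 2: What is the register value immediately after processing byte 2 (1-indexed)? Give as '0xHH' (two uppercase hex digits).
After byte 1 (0xC1): reg=0xBA
After byte 2 (0x4C): reg=0xCC

Answer: 0xCC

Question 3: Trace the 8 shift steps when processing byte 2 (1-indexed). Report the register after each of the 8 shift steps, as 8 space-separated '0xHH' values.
Answer: 0xEB 0xD1 0xA5 0x4D 0x9A 0x33 0x66 0xCC

Derivation:
After byte 1 (0xC1): reg=0xBA
Register before byte 2: 0xBA
After XOR with byte 0x4C: 0xF6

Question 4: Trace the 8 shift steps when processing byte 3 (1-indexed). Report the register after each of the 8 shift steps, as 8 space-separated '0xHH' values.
Answer: 0xBF 0x79 0xF2 0xE3 0xC1 0x85 0x0D 0x1A

Derivation:
After byte 1 (0xC1): reg=0xBA
After byte 2 (0x4C): reg=0xCC
Register before byte 3: 0xCC
After XOR with byte 0x10: 0xDC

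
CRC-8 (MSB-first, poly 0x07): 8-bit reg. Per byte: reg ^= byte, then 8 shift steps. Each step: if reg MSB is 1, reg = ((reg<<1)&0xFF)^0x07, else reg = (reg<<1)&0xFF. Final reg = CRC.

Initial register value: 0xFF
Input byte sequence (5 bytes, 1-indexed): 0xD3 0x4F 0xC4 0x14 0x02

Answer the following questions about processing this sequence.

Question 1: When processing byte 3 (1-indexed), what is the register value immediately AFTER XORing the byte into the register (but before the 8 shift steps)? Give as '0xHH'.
Answer: 0x7C

Derivation:
Register before byte 3: 0xB8
Byte 3: 0xC4
0xB8 XOR 0xC4 = 0x7C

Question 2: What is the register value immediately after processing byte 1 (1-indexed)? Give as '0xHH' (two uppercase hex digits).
Answer: 0xC4

Derivation:
After byte 1 (0xD3): reg=0xC4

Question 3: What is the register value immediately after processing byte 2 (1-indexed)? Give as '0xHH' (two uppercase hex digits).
Answer: 0xB8

Derivation:
After byte 1 (0xD3): reg=0xC4
After byte 2 (0x4F): reg=0xB8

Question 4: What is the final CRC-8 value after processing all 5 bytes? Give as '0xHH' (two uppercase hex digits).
After byte 1 (0xD3): reg=0xC4
After byte 2 (0x4F): reg=0xB8
After byte 3 (0xC4): reg=0x73
After byte 4 (0x14): reg=0x32
After byte 5 (0x02): reg=0x90

Answer: 0x90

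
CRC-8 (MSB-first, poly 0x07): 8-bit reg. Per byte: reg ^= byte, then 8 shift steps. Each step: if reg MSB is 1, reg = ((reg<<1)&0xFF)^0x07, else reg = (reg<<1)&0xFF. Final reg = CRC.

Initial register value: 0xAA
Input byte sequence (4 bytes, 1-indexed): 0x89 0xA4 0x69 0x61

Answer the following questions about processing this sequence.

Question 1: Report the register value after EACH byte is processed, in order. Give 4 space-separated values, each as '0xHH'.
0xE9 0xE4 0xAA 0x7F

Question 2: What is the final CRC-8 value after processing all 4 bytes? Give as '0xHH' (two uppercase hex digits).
After byte 1 (0x89): reg=0xE9
After byte 2 (0xA4): reg=0xE4
After byte 3 (0x69): reg=0xAA
After byte 4 (0x61): reg=0x7F

Answer: 0x7F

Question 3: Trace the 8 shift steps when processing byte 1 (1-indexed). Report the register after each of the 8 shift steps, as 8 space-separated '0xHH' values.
Answer: 0x46 0x8C 0x1F 0x3E 0x7C 0xF8 0xF7 0xE9

Derivation:
Register before byte 1: 0xAA
After XOR with byte 0x89: 0x23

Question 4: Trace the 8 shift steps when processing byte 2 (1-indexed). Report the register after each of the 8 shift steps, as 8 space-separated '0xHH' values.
Answer: 0x9A 0x33 0x66 0xCC 0x9F 0x39 0x72 0xE4

Derivation:
After byte 1 (0x89): reg=0xE9
Register before byte 2: 0xE9
After XOR with byte 0xA4: 0x4D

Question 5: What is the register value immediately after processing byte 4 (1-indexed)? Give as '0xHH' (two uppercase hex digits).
After byte 1 (0x89): reg=0xE9
After byte 2 (0xA4): reg=0xE4
After byte 3 (0x69): reg=0xAA
After byte 4 (0x61): reg=0x7F

Answer: 0x7F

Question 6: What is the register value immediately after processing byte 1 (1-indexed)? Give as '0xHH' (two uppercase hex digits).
Answer: 0xE9

Derivation:
After byte 1 (0x89): reg=0xE9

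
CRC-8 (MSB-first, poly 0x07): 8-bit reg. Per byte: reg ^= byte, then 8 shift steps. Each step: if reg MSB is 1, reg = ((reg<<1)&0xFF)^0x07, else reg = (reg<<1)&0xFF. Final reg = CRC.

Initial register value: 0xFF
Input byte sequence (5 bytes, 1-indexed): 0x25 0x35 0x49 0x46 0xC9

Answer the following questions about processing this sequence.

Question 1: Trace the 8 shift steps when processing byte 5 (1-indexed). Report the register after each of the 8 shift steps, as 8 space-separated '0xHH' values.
After byte 1 (0x25): reg=0x08
After byte 2 (0x35): reg=0xB3
After byte 3 (0x49): reg=0xE8
After byte 4 (0x46): reg=0x43
Register before byte 5: 0x43
After XOR with byte 0xC9: 0x8A

Answer: 0x13 0x26 0x4C 0x98 0x37 0x6E 0xDC 0xBF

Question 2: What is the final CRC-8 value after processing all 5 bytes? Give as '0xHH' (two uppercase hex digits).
Answer: 0xBF

Derivation:
After byte 1 (0x25): reg=0x08
After byte 2 (0x35): reg=0xB3
After byte 3 (0x49): reg=0xE8
After byte 4 (0x46): reg=0x43
After byte 5 (0xC9): reg=0xBF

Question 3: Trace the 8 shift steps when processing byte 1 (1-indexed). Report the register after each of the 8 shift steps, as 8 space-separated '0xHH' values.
Answer: 0xB3 0x61 0xC2 0x83 0x01 0x02 0x04 0x08

Derivation:
Register before byte 1: 0xFF
After XOR with byte 0x25: 0xDA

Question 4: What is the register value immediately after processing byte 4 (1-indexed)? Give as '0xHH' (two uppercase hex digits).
Answer: 0x43

Derivation:
After byte 1 (0x25): reg=0x08
After byte 2 (0x35): reg=0xB3
After byte 3 (0x49): reg=0xE8
After byte 4 (0x46): reg=0x43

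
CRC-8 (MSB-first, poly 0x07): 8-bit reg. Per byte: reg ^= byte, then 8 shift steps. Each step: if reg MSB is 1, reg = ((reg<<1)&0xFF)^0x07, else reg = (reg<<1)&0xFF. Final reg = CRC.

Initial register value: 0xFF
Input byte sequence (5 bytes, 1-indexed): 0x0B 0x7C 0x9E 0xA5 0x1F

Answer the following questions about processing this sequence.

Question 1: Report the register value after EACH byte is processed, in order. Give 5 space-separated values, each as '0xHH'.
0xC2 0x33 0x4A 0x83 0xDD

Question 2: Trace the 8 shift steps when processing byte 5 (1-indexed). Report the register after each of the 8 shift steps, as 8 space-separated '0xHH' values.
After byte 1 (0x0B): reg=0xC2
After byte 2 (0x7C): reg=0x33
After byte 3 (0x9E): reg=0x4A
After byte 4 (0xA5): reg=0x83
Register before byte 5: 0x83
After XOR with byte 0x1F: 0x9C

Answer: 0x3F 0x7E 0xFC 0xFF 0xF9 0xF5 0xED 0xDD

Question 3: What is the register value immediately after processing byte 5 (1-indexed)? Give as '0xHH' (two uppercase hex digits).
After byte 1 (0x0B): reg=0xC2
After byte 2 (0x7C): reg=0x33
After byte 3 (0x9E): reg=0x4A
After byte 4 (0xA5): reg=0x83
After byte 5 (0x1F): reg=0xDD

Answer: 0xDD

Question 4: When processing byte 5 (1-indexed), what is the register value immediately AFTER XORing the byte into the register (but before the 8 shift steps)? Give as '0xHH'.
Answer: 0x9C

Derivation:
Register before byte 5: 0x83
Byte 5: 0x1F
0x83 XOR 0x1F = 0x9C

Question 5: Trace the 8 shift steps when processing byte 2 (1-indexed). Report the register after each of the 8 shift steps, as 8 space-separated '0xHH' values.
After byte 1 (0x0B): reg=0xC2
Register before byte 2: 0xC2
After XOR with byte 0x7C: 0xBE

Answer: 0x7B 0xF6 0xEB 0xD1 0xA5 0x4D 0x9A 0x33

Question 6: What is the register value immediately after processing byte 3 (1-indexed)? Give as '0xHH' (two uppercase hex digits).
After byte 1 (0x0B): reg=0xC2
After byte 2 (0x7C): reg=0x33
After byte 3 (0x9E): reg=0x4A

Answer: 0x4A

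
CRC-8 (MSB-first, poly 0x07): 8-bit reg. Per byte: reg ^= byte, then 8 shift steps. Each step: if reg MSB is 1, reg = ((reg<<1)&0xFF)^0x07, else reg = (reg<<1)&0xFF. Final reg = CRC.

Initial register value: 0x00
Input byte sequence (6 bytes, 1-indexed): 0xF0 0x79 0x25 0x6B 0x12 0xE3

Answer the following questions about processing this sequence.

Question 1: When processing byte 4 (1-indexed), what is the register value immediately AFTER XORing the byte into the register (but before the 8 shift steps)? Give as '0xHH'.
Answer: 0xE3

Derivation:
Register before byte 4: 0x88
Byte 4: 0x6B
0x88 XOR 0x6B = 0xE3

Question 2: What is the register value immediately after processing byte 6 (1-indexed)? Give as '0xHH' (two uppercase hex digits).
Answer: 0xA9

Derivation:
After byte 1 (0xF0): reg=0xDE
After byte 2 (0x79): reg=0x7C
After byte 3 (0x25): reg=0x88
After byte 4 (0x6B): reg=0xA7
After byte 5 (0x12): reg=0x02
After byte 6 (0xE3): reg=0xA9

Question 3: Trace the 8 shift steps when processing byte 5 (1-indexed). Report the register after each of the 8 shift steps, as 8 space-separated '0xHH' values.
After byte 1 (0xF0): reg=0xDE
After byte 2 (0x79): reg=0x7C
After byte 3 (0x25): reg=0x88
After byte 4 (0x6B): reg=0xA7
Register before byte 5: 0xA7
After XOR with byte 0x12: 0xB5

Answer: 0x6D 0xDA 0xB3 0x61 0xC2 0x83 0x01 0x02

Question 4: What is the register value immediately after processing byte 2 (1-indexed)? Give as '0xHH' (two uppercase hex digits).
After byte 1 (0xF0): reg=0xDE
After byte 2 (0x79): reg=0x7C

Answer: 0x7C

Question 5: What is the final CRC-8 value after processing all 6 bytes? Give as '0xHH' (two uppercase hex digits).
After byte 1 (0xF0): reg=0xDE
After byte 2 (0x79): reg=0x7C
After byte 3 (0x25): reg=0x88
After byte 4 (0x6B): reg=0xA7
After byte 5 (0x12): reg=0x02
After byte 6 (0xE3): reg=0xA9

Answer: 0xA9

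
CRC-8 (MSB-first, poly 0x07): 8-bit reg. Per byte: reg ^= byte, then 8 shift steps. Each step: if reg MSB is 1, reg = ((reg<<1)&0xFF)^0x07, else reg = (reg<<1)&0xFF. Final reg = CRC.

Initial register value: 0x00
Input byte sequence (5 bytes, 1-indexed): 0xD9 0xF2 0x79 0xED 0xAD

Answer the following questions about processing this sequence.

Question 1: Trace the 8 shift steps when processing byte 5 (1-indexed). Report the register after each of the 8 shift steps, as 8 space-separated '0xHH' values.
Answer: 0xDB 0xB1 0x65 0xCA 0x93 0x21 0x42 0x84

Derivation:
After byte 1 (0xD9): reg=0x01
After byte 2 (0xF2): reg=0xD7
After byte 3 (0x79): reg=0x43
After byte 4 (0xED): reg=0x43
Register before byte 5: 0x43
After XOR with byte 0xAD: 0xEE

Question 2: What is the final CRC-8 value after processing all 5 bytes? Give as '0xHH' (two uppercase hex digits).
After byte 1 (0xD9): reg=0x01
After byte 2 (0xF2): reg=0xD7
After byte 3 (0x79): reg=0x43
After byte 4 (0xED): reg=0x43
After byte 5 (0xAD): reg=0x84

Answer: 0x84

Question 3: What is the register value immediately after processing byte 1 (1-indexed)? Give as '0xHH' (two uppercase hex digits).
Answer: 0x01

Derivation:
After byte 1 (0xD9): reg=0x01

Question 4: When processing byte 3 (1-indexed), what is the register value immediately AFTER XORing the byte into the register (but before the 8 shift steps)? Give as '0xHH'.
Answer: 0xAE

Derivation:
Register before byte 3: 0xD7
Byte 3: 0x79
0xD7 XOR 0x79 = 0xAE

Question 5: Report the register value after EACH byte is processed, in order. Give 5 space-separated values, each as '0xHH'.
0x01 0xD7 0x43 0x43 0x84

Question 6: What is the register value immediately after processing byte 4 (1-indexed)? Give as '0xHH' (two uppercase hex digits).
After byte 1 (0xD9): reg=0x01
After byte 2 (0xF2): reg=0xD7
After byte 3 (0x79): reg=0x43
After byte 4 (0xED): reg=0x43

Answer: 0x43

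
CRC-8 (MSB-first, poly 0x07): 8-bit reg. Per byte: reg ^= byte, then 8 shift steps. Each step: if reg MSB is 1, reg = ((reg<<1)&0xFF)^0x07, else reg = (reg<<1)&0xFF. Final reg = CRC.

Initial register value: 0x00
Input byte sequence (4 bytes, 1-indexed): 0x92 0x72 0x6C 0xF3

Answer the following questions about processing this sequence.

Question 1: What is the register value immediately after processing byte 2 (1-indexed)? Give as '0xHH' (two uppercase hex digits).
Answer: 0x92

Derivation:
After byte 1 (0x92): reg=0xF7
After byte 2 (0x72): reg=0x92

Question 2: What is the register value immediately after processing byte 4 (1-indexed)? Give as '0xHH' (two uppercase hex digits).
After byte 1 (0x92): reg=0xF7
After byte 2 (0x72): reg=0x92
After byte 3 (0x6C): reg=0xF4
After byte 4 (0xF3): reg=0x15

Answer: 0x15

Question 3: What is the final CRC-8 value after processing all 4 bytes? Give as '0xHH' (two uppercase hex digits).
After byte 1 (0x92): reg=0xF7
After byte 2 (0x72): reg=0x92
After byte 3 (0x6C): reg=0xF4
After byte 4 (0xF3): reg=0x15

Answer: 0x15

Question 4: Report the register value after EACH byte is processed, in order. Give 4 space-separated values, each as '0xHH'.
0xF7 0x92 0xF4 0x15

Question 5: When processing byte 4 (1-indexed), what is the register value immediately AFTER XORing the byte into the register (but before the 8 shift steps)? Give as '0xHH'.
Register before byte 4: 0xF4
Byte 4: 0xF3
0xF4 XOR 0xF3 = 0x07

Answer: 0x07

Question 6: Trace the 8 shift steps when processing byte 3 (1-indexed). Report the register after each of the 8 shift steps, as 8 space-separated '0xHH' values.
Answer: 0xFB 0xF1 0xE5 0xCD 0x9D 0x3D 0x7A 0xF4

Derivation:
After byte 1 (0x92): reg=0xF7
After byte 2 (0x72): reg=0x92
Register before byte 3: 0x92
After XOR with byte 0x6C: 0xFE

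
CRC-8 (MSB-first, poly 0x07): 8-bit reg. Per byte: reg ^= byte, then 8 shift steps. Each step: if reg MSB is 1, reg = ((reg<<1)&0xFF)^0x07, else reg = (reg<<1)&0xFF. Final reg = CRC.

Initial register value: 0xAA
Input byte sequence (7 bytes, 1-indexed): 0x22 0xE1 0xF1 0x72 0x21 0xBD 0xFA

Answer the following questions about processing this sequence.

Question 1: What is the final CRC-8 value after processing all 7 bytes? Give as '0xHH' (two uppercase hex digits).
After byte 1 (0x22): reg=0xB1
After byte 2 (0xE1): reg=0xB7
After byte 3 (0xF1): reg=0xD5
After byte 4 (0x72): reg=0x7C
After byte 5 (0x21): reg=0x94
After byte 6 (0xBD): reg=0xDF
After byte 7 (0xFA): reg=0xFB

Answer: 0xFB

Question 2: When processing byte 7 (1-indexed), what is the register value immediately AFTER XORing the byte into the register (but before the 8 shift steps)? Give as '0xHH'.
Answer: 0x25

Derivation:
Register before byte 7: 0xDF
Byte 7: 0xFA
0xDF XOR 0xFA = 0x25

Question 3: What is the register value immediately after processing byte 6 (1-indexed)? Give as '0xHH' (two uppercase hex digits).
Answer: 0xDF

Derivation:
After byte 1 (0x22): reg=0xB1
After byte 2 (0xE1): reg=0xB7
After byte 3 (0xF1): reg=0xD5
After byte 4 (0x72): reg=0x7C
After byte 5 (0x21): reg=0x94
After byte 6 (0xBD): reg=0xDF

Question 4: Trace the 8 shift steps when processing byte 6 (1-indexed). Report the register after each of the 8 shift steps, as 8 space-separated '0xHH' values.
Answer: 0x52 0xA4 0x4F 0x9E 0x3B 0x76 0xEC 0xDF

Derivation:
After byte 1 (0x22): reg=0xB1
After byte 2 (0xE1): reg=0xB7
After byte 3 (0xF1): reg=0xD5
After byte 4 (0x72): reg=0x7C
After byte 5 (0x21): reg=0x94
Register before byte 6: 0x94
After XOR with byte 0xBD: 0x29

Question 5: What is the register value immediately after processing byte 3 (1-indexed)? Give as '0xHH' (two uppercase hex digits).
After byte 1 (0x22): reg=0xB1
After byte 2 (0xE1): reg=0xB7
After byte 3 (0xF1): reg=0xD5

Answer: 0xD5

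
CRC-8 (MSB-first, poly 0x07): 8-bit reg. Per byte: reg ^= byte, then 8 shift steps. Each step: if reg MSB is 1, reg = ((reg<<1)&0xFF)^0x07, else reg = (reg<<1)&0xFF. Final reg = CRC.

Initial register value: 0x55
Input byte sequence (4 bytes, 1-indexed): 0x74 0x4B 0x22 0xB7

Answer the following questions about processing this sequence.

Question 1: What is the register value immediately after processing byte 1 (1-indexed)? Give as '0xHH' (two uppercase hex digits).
After byte 1 (0x74): reg=0xE7

Answer: 0xE7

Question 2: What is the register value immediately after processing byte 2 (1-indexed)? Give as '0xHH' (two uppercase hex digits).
Answer: 0x4D

Derivation:
After byte 1 (0x74): reg=0xE7
After byte 2 (0x4B): reg=0x4D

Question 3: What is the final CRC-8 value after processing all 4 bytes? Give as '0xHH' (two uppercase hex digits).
Answer: 0x3A

Derivation:
After byte 1 (0x74): reg=0xE7
After byte 2 (0x4B): reg=0x4D
After byte 3 (0x22): reg=0x0A
After byte 4 (0xB7): reg=0x3A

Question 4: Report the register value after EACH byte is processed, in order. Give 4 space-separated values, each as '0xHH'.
0xE7 0x4D 0x0A 0x3A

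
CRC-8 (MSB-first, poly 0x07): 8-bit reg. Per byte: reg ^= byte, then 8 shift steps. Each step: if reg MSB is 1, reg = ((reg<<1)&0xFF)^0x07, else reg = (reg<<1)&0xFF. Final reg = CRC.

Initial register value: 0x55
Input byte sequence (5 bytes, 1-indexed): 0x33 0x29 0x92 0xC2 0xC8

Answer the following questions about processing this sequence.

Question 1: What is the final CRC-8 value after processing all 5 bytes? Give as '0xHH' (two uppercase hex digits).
Answer: 0x41

Derivation:
After byte 1 (0x33): reg=0x35
After byte 2 (0x29): reg=0x54
After byte 3 (0x92): reg=0x5C
After byte 4 (0xC2): reg=0xD3
After byte 5 (0xC8): reg=0x41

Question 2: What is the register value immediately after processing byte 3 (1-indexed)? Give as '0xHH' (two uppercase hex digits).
After byte 1 (0x33): reg=0x35
After byte 2 (0x29): reg=0x54
After byte 3 (0x92): reg=0x5C

Answer: 0x5C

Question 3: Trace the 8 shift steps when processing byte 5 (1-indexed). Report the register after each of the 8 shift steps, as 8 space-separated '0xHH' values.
After byte 1 (0x33): reg=0x35
After byte 2 (0x29): reg=0x54
After byte 3 (0x92): reg=0x5C
After byte 4 (0xC2): reg=0xD3
Register before byte 5: 0xD3
After XOR with byte 0xC8: 0x1B

Answer: 0x36 0x6C 0xD8 0xB7 0x69 0xD2 0xA3 0x41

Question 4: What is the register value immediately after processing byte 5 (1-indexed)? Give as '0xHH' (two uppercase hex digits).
Answer: 0x41

Derivation:
After byte 1 (0x33): reg=0x35
After byte 2 (0x29): reg=0x54
After byte 3 (0x92): reg=0x5C
After byte 4 (0xC2): reg=0xD3
After byte 5 (0xC8): reg=0x41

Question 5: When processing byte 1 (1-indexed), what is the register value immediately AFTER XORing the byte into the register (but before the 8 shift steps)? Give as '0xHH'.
Answer: 0x66

Derivation:
Register before byte 1: 0x55
Byte 1: 0x33
0x55 XOR 0x33 = 0x66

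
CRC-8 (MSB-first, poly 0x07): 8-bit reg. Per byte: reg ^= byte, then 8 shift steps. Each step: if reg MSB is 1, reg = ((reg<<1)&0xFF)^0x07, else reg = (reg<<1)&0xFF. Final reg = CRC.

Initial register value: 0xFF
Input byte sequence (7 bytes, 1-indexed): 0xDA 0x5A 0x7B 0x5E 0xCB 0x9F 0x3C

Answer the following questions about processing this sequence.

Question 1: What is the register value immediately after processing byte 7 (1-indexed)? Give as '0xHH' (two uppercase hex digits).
After byte 1 (0xDA): reg=0xFB
After byte 2 (0x5A): reg=0x6E
After byte 3 (0x7B): reg=0x6B
After byte 4 (0x5E): reg=0x8B
After byte 5 (0xCB): reg=0xC7
After byte 6 (0x9F): reg=0x8F
After byte 7 (0x3C): reg=0x10

Answer: 0x10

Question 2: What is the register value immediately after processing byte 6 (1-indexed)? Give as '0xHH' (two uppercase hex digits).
After byte 1 (0xDA): reg=0xFB
After byte 2 (0x5A): reg=0x6E
After byte 3 (0x7B): reg=0x6B
After byte 4 (0x5E): reg=0x8B
After byte 5 (0xCB): reg=0xC7
After byte 6 (0x9F): reg=0x8F

Answer: 0x8F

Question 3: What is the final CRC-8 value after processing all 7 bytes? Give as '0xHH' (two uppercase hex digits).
After byte 1 (0xDA): reg=0xFB
After byte 2 (0x5A): reg=0x6E
After byte 3 (0x7B): reg=0x6B
After byte 4 (0x5E): reg=0x8B
After byte 5 (0xCB): reg=0xC7
After byte 6 (0x9F): reg=0x8F
After byte 7 (0x3C): reg=0x10

Answer: 0x10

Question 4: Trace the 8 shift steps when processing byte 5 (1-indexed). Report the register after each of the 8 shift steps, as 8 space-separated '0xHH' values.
After byte 1 (0xDA): reg=0xFB
After byte 2 (0x5A): reg=0x6E
After byte 3 (0x7B): reg=0x6B
After byte 4 (0x5E): reg=0x8B
Register before byte 5: 0x8B
After XOR with byte 0xCB: 0x40

Answer: 0x80 0x07 0x0E 0x1C 0x38 0x70 0xE0 0xC7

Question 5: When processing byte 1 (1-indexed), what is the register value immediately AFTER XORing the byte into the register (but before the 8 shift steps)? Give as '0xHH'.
Register before byte 1: 0xFF
Byte 1: 0xDA
0xFF XOR 0xDA = 0x25

Answer: 0x25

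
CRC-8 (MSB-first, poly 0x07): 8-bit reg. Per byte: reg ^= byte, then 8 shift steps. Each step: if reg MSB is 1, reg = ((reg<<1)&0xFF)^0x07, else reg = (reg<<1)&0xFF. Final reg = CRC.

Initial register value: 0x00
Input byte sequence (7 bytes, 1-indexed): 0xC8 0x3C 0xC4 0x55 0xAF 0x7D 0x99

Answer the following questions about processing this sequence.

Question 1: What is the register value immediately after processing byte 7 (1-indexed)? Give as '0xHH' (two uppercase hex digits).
After byte 1 (0xC8): reg=0x76
After byte 2 (0x3C): reg=0xF1
After byte 3 (0xC4): reg=0x8B
After byte 4 (0x55): reg=0x14
After byte 5 (0xAF): reg=0x28
After byte 6 (0x7D): reg=0xAC
After byte 7 (0x99): reg=0x8B

Answer: 0x8B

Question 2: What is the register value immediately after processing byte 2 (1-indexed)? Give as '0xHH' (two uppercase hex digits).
After byte 1 (0xC8): reg=0x76
After byte 2 (0x3C): reg=0xF1

Answer: 0xF1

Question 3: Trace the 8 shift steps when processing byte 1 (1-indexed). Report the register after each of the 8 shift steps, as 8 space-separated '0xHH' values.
Register before byte 1: 0x00
After XOR with byte 0xC8: 0xC8

Answer: 0x97 0x29 0x52 0xA4 0x4F 0x9E 0x3B 0x76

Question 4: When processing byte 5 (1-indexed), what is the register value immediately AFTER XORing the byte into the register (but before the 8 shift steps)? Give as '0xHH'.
Register before byte 5: 0x14
Byte 5: 0xAF
0x14 XOR 0xAF = 0xBB

Answer: 0xBB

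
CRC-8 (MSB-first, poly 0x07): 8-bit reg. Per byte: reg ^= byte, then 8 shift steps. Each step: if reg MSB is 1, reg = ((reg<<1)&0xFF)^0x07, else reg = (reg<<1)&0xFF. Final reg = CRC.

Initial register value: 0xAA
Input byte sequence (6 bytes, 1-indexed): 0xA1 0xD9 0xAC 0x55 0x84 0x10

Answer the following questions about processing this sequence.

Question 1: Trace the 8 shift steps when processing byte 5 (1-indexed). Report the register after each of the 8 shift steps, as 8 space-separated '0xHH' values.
Answer: 0xA6 0x4B 0x96 0x2B 0x56 0xAC 0x5F 0xBE

Derivation:
After byte 1 (0xA1): reg=0x31
After byte 2 (0xD9): reg=0x96
After byte 3 (0xAC): reg=0xA6
After byte 4 (0x55): reg=0xD7
Register before byte 5: 0xD7
After XOR with byte 0x84: 0x53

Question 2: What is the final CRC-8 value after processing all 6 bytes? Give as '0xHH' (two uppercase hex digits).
Answer: 0x43

Derivation:
After byte 1 (0xA1): reg=0x31
After byte 2 (0xD9): reg=0x96
After byte 3 (0xAC): reg=0xA6
After byte 4 (0x55): reg=0xD7
After byte 5 (0x84): reg=0xBE
After byte 6 (0x10): reg=0x43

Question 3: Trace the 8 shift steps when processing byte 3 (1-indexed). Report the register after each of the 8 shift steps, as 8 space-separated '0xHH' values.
After byte 1 (0xA1): reg=0x31
After byte 2 (0xD9): reg=0x96
Register before byte 3: 0x96
After XOR with byte 0xAC: 0x3A

Answer: 0x74 0xE8 0xD7 0xA9 0x55 0xAA 0x53 0xA6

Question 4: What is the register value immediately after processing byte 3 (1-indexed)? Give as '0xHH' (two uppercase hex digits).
Answer: 0xA6

Derivation:
After byte 1 (0xA1): reg=0x31
After byte 2 (0xD9): reg=0x96
After byte 3 (0xAC): reg=0xA6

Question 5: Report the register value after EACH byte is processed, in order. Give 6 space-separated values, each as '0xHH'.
0x31 0x96 0xA6 0xD7 0xBE 0x43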